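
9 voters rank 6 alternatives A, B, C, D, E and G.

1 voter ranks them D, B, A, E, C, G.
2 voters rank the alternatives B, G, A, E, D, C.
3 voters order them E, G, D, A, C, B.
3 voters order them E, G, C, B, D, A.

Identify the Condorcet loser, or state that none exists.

Head-to-head results (9 voters):
A vs B: A preferred on 3 ballots; B wins 6–3.
A–C: A 6–3.
A vs D: A preferred on 2 ballots; D wins 7–2.
A–E: E 6–3.
A vs G: 1 for A, 8 for G — G by 8–1.
B vs C: C wins 6–3.
B vs D: B wins 5–4.
B vs E: B is ranked higher on 1+2 = 3 ballots, E on 6. E wins 6–3.
B vs G: B preferred on 1+2 = 3 ballots; G wins 6–3.
C vs D: D wins 6–3.
C–E: E 9–0.
C vs G: 1 to 8, G.
D vs E: D is ranked higher on 1 ballot, E on 8. E wins 8–1.
D–G: G 8–1.
E vs G: 1+3+3 = 7 for E, 2 for G — E by 7–2.
No alternative is winless: A beats C; B beats A; C beats B; D beats A; E beats A; G beats A. There is no Condorcet loser.

none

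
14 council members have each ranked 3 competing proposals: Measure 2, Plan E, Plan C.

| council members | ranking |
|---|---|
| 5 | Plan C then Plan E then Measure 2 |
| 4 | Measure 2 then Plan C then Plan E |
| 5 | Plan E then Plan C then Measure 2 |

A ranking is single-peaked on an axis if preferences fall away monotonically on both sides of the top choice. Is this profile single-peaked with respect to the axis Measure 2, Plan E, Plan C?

Axis positions: Measure 2=1, Plan E=2, Plan C=3.
Cluster 1 (peak Plan C at position 3): ranking walks positions 3-2-1, expanding outward from the peak — single-peaked.
Cluster 2: ranking walks positions 1-3-2; Plan C is ranked above Plan E even though Plan E lies between Plan C and the peak Measure 2 on the axis — preferences dip and rise again. Not single-peaked.
Cluster 3 (peak Plan E at position 2): ranking walks positions 2-3-1, expanding outward from the peak — single-peaked.
Cluster 2 violates single-peakedness, so the profile is not single-peaked on this axis.

no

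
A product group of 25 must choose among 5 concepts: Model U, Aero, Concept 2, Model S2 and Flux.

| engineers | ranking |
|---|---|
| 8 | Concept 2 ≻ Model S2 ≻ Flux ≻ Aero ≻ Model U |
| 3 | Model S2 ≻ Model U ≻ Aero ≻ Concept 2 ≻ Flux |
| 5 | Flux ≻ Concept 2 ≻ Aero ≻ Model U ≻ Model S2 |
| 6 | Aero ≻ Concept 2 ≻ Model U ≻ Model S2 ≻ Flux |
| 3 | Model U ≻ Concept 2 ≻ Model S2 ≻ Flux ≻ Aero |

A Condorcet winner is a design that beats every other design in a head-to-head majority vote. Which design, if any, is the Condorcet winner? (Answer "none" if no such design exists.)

Concept 2

Pairwise majorities:
Model U vs Aero: Model U is ranked higher on 3+3 = 6 ballots, Aero on 19. Aero wins 19–6.
Model U vs Concept 2: Model U preferred on 3+3 = 6 ballots; Concept 2 wins 19–6.
Model U vs Model S2: Model U is ranked higher on 5+6+3 = 14 ballots, Model S2 on 11. Model U wins 14–11.
Model U vs Flux: 3+6+3 = 12 for Model U, 13 for Flux — Flux by 13–12.
Aero vs Concept 2: Aero is ranked higher on 3+6 = 9 ballots, Concept 2 on 16. Concept 2 wins 16–9.
Aero vs Model S2: Aero preferred on 5+6 = 11 ballots; Model S2 wins 14–11.
Aero vs Flux: 3+6 = 9 for Aero, 16 for Flux — Flux by 16–9.
Concept 2 vs Model S2: Concept 2 is ranked higher on 8+5+6+3 = 22 ballots, Model S2 on 3. Concept 2 wins 22–3.
Concept 2 vs Flux: 8+3+6+3 = 20 for Concept 2, 5 for Flux — Concept 2 by 20–5.
Model S2 vs Flux: Model S2 is ranked higher on 8+3+6+3 = 20 ballots, Flux on 5. Model S2 wins 20–5.
Concept 2 beats each of Model U, Aero, Model S2, Flux — Concept 2 is the Condorcet winner.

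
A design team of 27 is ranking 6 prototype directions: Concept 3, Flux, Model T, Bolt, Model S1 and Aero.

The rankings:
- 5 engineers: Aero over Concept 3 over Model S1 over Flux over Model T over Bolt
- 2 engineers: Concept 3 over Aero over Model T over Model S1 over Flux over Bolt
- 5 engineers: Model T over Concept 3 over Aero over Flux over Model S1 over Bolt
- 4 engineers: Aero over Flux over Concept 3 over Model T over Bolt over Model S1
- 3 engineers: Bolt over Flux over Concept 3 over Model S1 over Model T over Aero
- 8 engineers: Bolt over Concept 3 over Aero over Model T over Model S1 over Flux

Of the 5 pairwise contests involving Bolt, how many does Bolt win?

1

Bolt against each rival (27 engineers):
Bolt vs Concept 3: Bolt is ranked higher on 3+8 = 11 ballots, Concept 3 on 16. Concept 3 wins 16–11.
Bolt vs Flux: Flux wins 16–11.
Bolt vs Model T: 11 to 16, Model T.
Bolt–Model S1: Bolt 15–12.
Bolt vs Aero: 3+8 = 11 for Bolt, 16 for Aero — Aero by 16–11.
Bolt beats Model S1; loses to Concept 3, Flux, Model T, Aero — 1 pairwise win.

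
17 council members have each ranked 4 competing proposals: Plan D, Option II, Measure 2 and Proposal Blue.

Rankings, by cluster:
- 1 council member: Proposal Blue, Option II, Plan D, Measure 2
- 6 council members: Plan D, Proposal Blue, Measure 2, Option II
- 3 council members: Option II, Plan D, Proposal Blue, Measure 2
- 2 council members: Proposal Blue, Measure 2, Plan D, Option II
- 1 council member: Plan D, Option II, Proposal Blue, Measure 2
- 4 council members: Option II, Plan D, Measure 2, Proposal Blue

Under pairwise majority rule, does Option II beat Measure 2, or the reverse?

Ballots ranking Option II above Measure 2: 1 + 3 + 1 + 4 = 9.
Ballots ranking Measure 2 above Option II: 17 − 9 = 8.
Option II wins the head-to-head 9–8.

Option II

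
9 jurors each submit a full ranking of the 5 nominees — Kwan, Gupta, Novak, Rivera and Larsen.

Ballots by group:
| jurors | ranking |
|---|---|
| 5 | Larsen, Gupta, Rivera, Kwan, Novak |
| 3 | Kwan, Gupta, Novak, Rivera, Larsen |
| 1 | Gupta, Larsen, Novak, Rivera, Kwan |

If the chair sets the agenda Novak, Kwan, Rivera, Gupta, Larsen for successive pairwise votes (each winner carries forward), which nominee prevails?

Larsen

Round 1: Novak vs Kwan — 1–8, Kwan advances.
Round 2: Kwan vs Rivera — 3–6, Rivera advances.
Round 3: Rivera vs Gupta — 0–9, Gupta advances.
Round 4: Gupta vs Larsen — 4–5, Larsen advances.
Larsen survives the agenda.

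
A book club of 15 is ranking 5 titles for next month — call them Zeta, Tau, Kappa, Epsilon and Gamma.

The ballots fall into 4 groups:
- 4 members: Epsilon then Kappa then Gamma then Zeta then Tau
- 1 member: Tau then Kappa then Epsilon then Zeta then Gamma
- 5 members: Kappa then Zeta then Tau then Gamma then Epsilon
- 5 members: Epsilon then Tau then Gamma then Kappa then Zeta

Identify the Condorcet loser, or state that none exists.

none

Head-to-head results (15 members):
Zeta–Tau: Zeta 9–6.
Zeta–Kappa: Kappa 15–0.
Zeta vs Epsilon: Epsilon wins 10–5.
Zeta vs Gamma: Gamma wins 9–6.
Tau–Kappa: Kappa 9–6.
Tau–Epsilon: Epsilon 9–6.
Tau vs Gamma: Tau wins 11–4.
Kappa vs Epsilon: Epsilon wins 9–6.
Kappa vs Gamma: Kappa, 10–5.
Epsilon vs Gamma: Epsilon, 10–5.
No book is winless: Zeta beats Tau; Tau beats Gamma; Kappa beats Zeta; Epsilon beats Zeta; Gamma beats Zeta. There is no Condorcet loser.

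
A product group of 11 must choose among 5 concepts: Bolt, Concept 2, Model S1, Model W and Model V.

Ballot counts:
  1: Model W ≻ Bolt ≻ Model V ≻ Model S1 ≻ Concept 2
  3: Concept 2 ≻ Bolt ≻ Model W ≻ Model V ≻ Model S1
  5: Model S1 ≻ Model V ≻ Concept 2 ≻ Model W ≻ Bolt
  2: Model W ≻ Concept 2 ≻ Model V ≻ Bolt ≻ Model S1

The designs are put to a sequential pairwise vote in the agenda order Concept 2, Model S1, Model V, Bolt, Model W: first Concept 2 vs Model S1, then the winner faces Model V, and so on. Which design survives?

Model W

Round 1: Concept 2 vs Model S1 — 5–6, Model S1 advances.
Round 2: Model S1 vs Model V — 5–6, Model V advances.
Round 3: Model V vs Bolt — 7–4, Model V advances.
Round 4: Model V vs Model W — 5–6, Model W advances.
Model W survives the agenda.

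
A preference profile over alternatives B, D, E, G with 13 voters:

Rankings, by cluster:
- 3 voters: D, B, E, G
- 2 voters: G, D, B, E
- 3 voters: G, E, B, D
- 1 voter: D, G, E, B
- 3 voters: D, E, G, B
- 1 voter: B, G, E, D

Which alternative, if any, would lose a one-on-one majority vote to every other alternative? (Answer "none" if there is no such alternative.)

B

Pairwise majorities:
B vs D: D, 9–4.
B vs E: 3+2+1 = 6 for B, 7 for E — E by 7–6.
B vs G: B preferred on 3+1 = 4 ballots; G wins 9–4.
D vs E: 3+2+1+3 = 9 for D, 4 for E — D by 9–4.
D vs G: 3+1+3 = 7 for D, 6 for G — D by 7–6.
E vs G: E preferred on 3+3 = 6 ballots; G wins 7–6.
B is beaten in every head-to-head and is the Condorcet loser.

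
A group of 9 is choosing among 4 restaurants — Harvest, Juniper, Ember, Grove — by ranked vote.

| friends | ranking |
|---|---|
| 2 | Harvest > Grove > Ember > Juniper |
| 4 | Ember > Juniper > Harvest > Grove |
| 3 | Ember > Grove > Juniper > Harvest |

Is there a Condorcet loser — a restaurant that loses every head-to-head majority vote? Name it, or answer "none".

Head-to-head results (9 friends):
Harvest vs Juniper: Harvest preferred on 2 ballots; Juniper wins 7–2.
Harvest vs Ember: Harvest is ranked higher on 2 ballots, Ember on 7. Ember wins 7–2.
Harvest vs Grove: Harvest, 6–3.
Juniper–Ember: Ember 9–0.
Juniper–Grove: Grove 5–4.
Ember vs Grove: 4+3 = 7 for Ember, 2 for Grove — Ember by 7–2.
Every restaurant wins at least one matchup (Harvest beats Grove; Juniper beats Harvest; Ember beats Harvest; Grove beats Juniper), so there is no Condorcet loser.

none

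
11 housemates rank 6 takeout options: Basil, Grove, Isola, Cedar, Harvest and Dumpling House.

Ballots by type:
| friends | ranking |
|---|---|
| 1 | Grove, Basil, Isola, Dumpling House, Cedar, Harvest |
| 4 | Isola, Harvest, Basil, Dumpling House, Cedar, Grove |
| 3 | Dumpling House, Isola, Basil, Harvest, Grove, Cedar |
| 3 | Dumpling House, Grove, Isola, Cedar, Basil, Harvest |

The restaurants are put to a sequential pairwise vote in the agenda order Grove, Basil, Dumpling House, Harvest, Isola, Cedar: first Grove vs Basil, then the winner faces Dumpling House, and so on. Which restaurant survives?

Dumpling House

Round 1: Grove vs Basil — 4–7, Basil advances.
Round 2: Basil vs Dumpling House — 5–6, Dumpling House advances.
Round 3: Dumpling House vs Harvest — 7–4, Dumpling House advances.
Round 4: Dumpling House vs Isola — 6–5, Dumpling House advances.
Round 5: Dumpling House vs Cedar — 11–0, Dumpling House advances.
The agenda winner is Dumpling House.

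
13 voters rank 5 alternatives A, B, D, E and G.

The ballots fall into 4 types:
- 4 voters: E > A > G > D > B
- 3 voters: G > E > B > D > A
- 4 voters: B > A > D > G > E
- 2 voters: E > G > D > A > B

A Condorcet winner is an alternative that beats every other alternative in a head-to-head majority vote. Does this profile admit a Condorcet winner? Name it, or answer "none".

Pairwise majorities:
A vs B: 6 to 7, B.
A vs D: A preferred on 4+4 = 8 ballots; A wins 8–5.
A vs E: A is ranked higher on 4 ballots, E on 9. E wins 9–4.
A vs G: 8 to 5, A.
B vs D: B is ranked higher on 3+4 = 7 ballots, D on 6. B wins 7–6.
B vs E: 4 to 9, E.
B vs G: B is ranked higher on 4 ballots, G on 9. G wins 9–4.
D vs E: D is ranked higher on 4 ballots, E on 9. E wins 9–4.
D vs G: 4 for D, 9 for G — G by 9–4.
E vs G: 6 to 7, G.
No alternative is unbeaten: A loses to B; B loses to E; D loses to A; E loses to G; G loses to A. In particular A > G > B > A is a majority cycle — no Condorcet winner exists.

none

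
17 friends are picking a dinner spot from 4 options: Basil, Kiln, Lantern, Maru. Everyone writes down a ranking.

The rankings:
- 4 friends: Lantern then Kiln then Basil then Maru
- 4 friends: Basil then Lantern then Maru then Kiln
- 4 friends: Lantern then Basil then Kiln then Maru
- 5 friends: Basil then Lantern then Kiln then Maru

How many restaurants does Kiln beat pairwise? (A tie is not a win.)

1

Kiln against each rival (17 friends):
Kiln vs Basil: Basil wins 13–4.
Kiln vs Lantern: Kiln is ranked higher on 0 ballots, Lantern on 17. Lantern wins 17–0.
Kiln vs Maru: 4+4+5 = 13 for Kiln, 4 for Maru — Kiln by 13–4.
Kiln beats Maru; loses to Basil, Lantern — 1 pairwise win.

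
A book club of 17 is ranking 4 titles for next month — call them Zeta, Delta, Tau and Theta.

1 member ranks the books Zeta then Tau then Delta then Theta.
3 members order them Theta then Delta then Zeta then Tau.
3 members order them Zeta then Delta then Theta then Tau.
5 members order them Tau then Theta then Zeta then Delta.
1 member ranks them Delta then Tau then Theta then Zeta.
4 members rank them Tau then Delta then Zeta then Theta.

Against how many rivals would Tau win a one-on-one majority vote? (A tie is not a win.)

Tau against each rival (17 members):
Tau vs Zeta: Tau preferred on 5+1+4 = 10 ballots; Tau wins 10–7.
Tau vs Delta: Tau, 10–7.
Tau vs Theta: Tau is ranked higher on 1+5+1+4 = 11 ballots, Theta on 6. Tau wins 11–6.
Tau beats Zeta, Delta, Theta — 3 pairwise wins.

3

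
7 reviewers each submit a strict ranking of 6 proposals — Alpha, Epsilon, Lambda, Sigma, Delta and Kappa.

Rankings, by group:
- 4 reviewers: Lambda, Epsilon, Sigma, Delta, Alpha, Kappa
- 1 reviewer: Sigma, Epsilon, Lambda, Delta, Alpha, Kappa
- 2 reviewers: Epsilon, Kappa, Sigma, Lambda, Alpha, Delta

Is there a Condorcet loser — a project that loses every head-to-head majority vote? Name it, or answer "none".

Pairwise majorities:
Alpha vs Epsilon: Epsilon, 7–0.
Alpha vs Lambda: 0 to 7, Lambda.
Alpha vs Sigma: Alpha is ranked higher on 0 ballots, Sigma on 7. Sigma wins 7–0.
Alpha vs Delta: Alpha is ranked higher on 2 ballots, Delta on 5. Delta wins 5–2.
Alpha vs Kappa: 5 to 2, Alpha.
Epsilon vs Lambda: 1+2 = 3 for Epsilon, 4 for Lambda — Lambda by 4–3.
Epsilon vs Sigma: 6 to 1, Epsilon.
Epsilon vs Delta: 7 to 0, Epsilon.
Epsilon–Kappa: Epsilon 7–0.
Lambda vs Sigma: 4 to 3, Lambda.
Lambda vs Delta: 4+1+2 = 7 for Lambda, 0 for Delta — Lambda by 7–0.
Lambda vs Kappa: Lambda is ranked higher on 4+1 = 5 ballots, Kappa on 2. Lambda wins 5–2.
Sigma–Delta: Sigma 7–0.
Sigma vs Kappa: 5 to 2, Sigma.
Delta vs Kappa: Delta preferred on 4+1 = 5 ballots; Delta wins 5–2.
Kappa loses to every other project — it is the Condorcet loser.

Kappa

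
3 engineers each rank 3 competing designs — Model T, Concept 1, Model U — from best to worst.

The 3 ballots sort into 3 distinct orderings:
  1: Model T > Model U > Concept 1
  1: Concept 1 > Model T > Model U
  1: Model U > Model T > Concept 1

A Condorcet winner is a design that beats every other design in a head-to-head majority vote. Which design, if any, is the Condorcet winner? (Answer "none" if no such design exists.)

Head-to-head results (3 engineers):
Model T vs Concept 1: Model T, 2–1.
Model T vs Model U: Model T, 2–1.
Concept 1–Model U: Model U 2–1.
Model T defeats every rival head-to-head and is the Condorcet winner.

Model T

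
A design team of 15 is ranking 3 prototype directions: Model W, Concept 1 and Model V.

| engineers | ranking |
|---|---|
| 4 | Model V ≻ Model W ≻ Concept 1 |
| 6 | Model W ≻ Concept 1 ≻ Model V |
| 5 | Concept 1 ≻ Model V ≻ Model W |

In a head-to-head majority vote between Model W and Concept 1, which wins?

Ballots ranking Model W above Concept 1: 4 + 6 = 10.
Ballots ranking Concept 1 above Model W: 15 − 10 = 5.
Model W wins the head-to-head 10–5.

Model W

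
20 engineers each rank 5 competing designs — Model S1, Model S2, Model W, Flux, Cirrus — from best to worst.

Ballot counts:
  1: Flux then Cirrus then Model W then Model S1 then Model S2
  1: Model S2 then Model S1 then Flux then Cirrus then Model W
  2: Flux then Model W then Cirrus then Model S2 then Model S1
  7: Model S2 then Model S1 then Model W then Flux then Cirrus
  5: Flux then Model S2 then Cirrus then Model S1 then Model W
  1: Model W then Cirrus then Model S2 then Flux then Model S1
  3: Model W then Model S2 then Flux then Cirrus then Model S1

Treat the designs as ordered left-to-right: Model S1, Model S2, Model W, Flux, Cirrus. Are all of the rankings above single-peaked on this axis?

Axis positions: Model S1=1, Model S2=2, Model W=3, Flux=4, Cirrus=5.
Cluster 1: ranking walks positions 4-5-3-1-2; Model S1 is ranked above Model S2 even though Model S2 lies between Model S1 and the peak Flux on the axis — preferences dip and rise again. Not single-peaked.
Cluster 2: ranking walks positions 2-1-4-5-3; Flux is ranked above Model W even though Model W lies between Flux and the peak Model S2 on the axis — preferences dip and rise again. Not single-peaked.
Cluster 3 (peak Flux at position 4): ranking walks positions 4-3-5-2-1, expanding outward from the peak — single-peaked.
Cluster 4 (peak Model S2 at position 2): ranking walks positions 2-1-3-4-5, expanding outward from the peak — single-peaked.
Cluster 5: ranking walks positions 4-2-5-1-3; Model S2 is ranked above Model W even though Model W lies between Model S2 and the peak Flux on the axis — preferences dip and rise again. Not single-peaked.
Cluster 6: ranking walks positions 3-5-2-4-1; Cirrus is ranked above Flux even though Flux lies between Cirrus and the peak Model W on the axis — preferences dip and rise again. Not single-peaked.
Cluster 7 (peak Model W at position 3): ranking walks positions 3-2-4-5-1, expanding outward from the peak — single-peaked.
Cluster 1 violates single-peakedness, so the profile is not single-peaked on this axis.

no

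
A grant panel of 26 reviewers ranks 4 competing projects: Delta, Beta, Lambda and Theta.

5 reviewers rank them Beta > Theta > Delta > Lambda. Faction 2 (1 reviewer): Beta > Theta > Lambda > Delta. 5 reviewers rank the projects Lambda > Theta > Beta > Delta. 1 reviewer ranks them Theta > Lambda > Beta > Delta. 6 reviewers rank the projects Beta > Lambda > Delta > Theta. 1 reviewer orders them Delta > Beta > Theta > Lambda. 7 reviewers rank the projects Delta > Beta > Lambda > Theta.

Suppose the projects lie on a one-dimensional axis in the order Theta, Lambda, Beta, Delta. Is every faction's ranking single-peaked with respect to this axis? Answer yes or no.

no

Axis positions: Theta=1, Lambda=2, Beta=3, Delta=4.
Faction 1: ranking walks positions 3-1-4-2; Theta is ranked above Lambda even though Lambda lies between Theta and the peak Beta on the axis — preferences dip and rise again. Not single-peaked.
Faction 2: ranking walks positions 3-1-2-4; Theta is ranked above Lambda even though Lambda lies between Theta and the peak Beta on the axis — preferences dip and rise again. Not single-peaked.
Faction 3 (peak Lambda at position 2): ranking walks positions 2-1-3-4, expanding outward from the peak — single-peaked.
Faction 4 (peak Theta at position 1): ranking walks positions 1-2-3-4, expanding outward from the peak — single-peaked.
Faction 5 (peak Beta at position 3): ranking walks positions 3-2-4-1, expanding outward from the peak — single-peaked.
Faction 6: ranking walks positions 4-3-1-2; Theta is ranked above Lambda even though Lambda lies between Theta and the peak Delta on the axis — preferences dip and rise again. Not single-peaked.
Faction 7 (peak Delta at position 4): ranking walks positions 4-3-2-1, expanding outward from the peak — single-peaked.
Faction 1 violates single-peakedness, so the profile is not single-peaked on this axis.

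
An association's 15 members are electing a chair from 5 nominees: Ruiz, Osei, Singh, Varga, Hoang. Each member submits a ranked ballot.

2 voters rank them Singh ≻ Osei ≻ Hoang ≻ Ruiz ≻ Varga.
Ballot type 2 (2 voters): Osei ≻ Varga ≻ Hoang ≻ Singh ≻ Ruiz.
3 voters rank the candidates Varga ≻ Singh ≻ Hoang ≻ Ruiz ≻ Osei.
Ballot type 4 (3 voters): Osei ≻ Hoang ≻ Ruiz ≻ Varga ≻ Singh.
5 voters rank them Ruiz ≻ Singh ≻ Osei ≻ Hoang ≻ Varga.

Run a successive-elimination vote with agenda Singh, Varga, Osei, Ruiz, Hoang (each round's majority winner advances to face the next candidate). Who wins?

Hoang

Round 1: Singh vs Varga — 7–8, Varga advances.
Round 2: Varga vs Osei — 3–12, Osei advances.
Round 3: Osei vs Ruiz — 7–8, Ruiz advances.
Round 4: Ruiz vs Hoang — 5–10, Hoang advances.
The agenda winner is Hoang.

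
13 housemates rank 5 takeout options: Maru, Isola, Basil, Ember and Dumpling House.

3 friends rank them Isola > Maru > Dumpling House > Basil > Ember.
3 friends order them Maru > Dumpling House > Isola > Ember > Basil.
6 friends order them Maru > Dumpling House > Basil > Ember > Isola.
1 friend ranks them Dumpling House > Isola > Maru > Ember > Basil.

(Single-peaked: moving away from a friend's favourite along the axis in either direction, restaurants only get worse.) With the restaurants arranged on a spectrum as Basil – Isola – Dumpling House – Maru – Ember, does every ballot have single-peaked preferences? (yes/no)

Axis positions: Basil=1, Isola=2, Dumpling House=3, Maru=4, Ember=5.
Cluster 1: ranking walks positions 2-4-3-1-5; Maru is ranked above Dumpling House even though Dumpling House lies between Maru and the peak Isola on the axis — preferences dip and rise again. Not single-peaked.
Cluster 2 (peak Maru at position 4): ranking walks positions 4-3-2-5-1, expanding outward from the peak — single-peaked.
Cluster 3: ranking walks positions 4-3-1-5-2; Basil is ranked above Isola even though Isola lies between Basil and the peak Maru on the axis — preferences dip and rise again. Not single-peaked.
Cluster 4 (peak Dumpling House at position 3): ranking walks positions 3-2-4-5-1, expanding outward from the peak — single-peaked.
Cluster 1 violates single-peakedness, so the profile is not single-peaked on this axis.

no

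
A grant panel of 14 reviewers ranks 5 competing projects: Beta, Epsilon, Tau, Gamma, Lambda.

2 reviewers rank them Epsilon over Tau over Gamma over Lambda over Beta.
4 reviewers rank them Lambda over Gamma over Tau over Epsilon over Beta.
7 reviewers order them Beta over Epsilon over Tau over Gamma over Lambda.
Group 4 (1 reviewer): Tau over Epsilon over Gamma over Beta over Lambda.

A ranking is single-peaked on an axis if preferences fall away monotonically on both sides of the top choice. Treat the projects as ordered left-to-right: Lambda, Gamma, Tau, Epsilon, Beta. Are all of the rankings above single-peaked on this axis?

yes

Axis positions: Lambda=1, Gamma=2, Tau=3, Epsilon=4, Beta=5.
Group 1 (peak Epsilon at position 4): ranking walks positions 4-3-2-1-5, expanding outward from the peak — single-peaked.
Group 2 (peak Lambda at position 1): ranking walks positions 1-2-3-4-5, expanding outward from the peak — single-peaked.
Group 3 (peak Beta at position 5): ranking walks positions 5-4-3-2-1, expanding outward from the peak — single-peaked.
Group 4 (peak Tau at position 3): ranking walks positions 3-4-2-5-1, expanding outward from the peak — single-peaked.
Every ranking is single-peaked on this axis.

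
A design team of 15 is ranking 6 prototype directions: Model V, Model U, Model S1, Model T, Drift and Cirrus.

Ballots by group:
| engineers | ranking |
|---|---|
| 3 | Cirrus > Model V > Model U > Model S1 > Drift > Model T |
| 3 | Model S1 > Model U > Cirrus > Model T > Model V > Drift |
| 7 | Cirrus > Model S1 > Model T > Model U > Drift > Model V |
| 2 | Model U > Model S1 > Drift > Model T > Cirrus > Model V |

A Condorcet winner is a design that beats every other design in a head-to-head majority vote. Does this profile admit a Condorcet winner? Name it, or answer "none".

Cirrus

Head-to-head results (15 engineers):
Model V vs Model U: Model V is ranked higher on 3 ballots, Model U on 12. Model U wins 12–3.
Model V vs Model S1: 3 for Model V, 12 for Model S1 — Model S1 by 12–3.
Model V vs Model T: Model T wins 12–3.
Model V vs Drift: 3+3 = 6 for Model V, 9 for Drift — Drift by 9–6.
Model V–Cirrus: Cirrus 15–0.
Model U vs Model S1: Model S1, 10–5.
Model U vs Model T: 3+3+2 = 8 for Model U, 7 for Model T — Model U by 8–7.
Model U vs Drift: Model U, 15–0.
Model U vs Cirrus: 5 to 10, Cirrus.
Model S1 vs Model T: 15 to 0, Model S1.
Model S1 vs Drift: Model S1 wins 15–0.
Model S1 vs Cirrus: Cirrus wins 10–5.
Model T vs Drift: 10 to 5, Model T.
Model T vs Cirrus: Cirrus wins 13–2.
Drift–Cirrus: Cirrus 13–2.
Cirrus wins every pairwise contest, so Cirrus is the Condorcet winner.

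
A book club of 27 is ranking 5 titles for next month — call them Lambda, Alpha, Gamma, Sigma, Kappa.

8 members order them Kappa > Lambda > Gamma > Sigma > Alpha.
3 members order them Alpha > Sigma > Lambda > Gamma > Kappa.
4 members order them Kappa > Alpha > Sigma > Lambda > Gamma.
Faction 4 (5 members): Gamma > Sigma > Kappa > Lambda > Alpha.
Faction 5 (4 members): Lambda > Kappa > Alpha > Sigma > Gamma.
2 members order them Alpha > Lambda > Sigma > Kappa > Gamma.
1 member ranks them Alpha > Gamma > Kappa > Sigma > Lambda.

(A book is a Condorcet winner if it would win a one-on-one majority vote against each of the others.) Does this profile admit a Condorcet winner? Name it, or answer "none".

Head-to-head results (27 members):
Lambda vs Alpha: Lambda preferred on 8+5+4 = 17 ballots; Lambda wins 17–10.
Lambda vs Gamma: 8+3+4+4+2 = 21 for Lambda, 6 for Gamma — Lambda by 21–6.
Lambda vs Sigma: 8+4+2 = 14 for Lambda, 13 for Sigma — Lambda by 14–13.
Lambda vs Kappa: Lambda is ranked higher on 3+4+2 = 9 ballots, Kappa on 18. Kappa wins 18–9.
Alpha vs Gamma: 3+4+4+2+1 = 14 for Alpha, 13 for Gamma — Alpha by 14–13.
Alpha vs Sigma: Alpha preferred on 3+4+4+2+1 = 14 ballots; Alpha wins 14–13.
Alpha vs Kappa: Alpha is ranked higher on 3+2+1 = 6 ballots, Kappa on 21. Kappa wins 21–6.
Gamma vs Sigma: Gamma preferred on 8+5+1 = 14 ballots; Gamma wins 14–13.
Gamma vs Kappa: 3+5+1 = 9 for Gamma, 18 for Kappa — Kappa by 18–9.
Sigma vs Kappa: Sigma is ranked higher on 3+5+2 = 10 ballots, Kappa on 17. Kappa wins 17–10.
Kappa defeats every rival head-to-head and is the Condorcet winner.

Kappa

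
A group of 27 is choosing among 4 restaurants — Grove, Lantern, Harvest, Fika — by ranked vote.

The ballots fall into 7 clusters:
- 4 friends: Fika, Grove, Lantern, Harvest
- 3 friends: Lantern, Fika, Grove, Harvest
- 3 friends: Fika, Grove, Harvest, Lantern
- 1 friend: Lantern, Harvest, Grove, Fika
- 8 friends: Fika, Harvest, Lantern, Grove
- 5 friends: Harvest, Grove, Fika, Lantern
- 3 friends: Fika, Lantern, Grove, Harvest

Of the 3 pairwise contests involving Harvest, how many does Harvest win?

2

Harvest against each rival (27 friends):
Harvest vs Grove: Harvest, 14–13.
Harvest–Lantern: Harvest 16–11.
Harvest vs Fika: 6 to 21, Fika.
Harvest beats Grove, Lantern; loses to Fika — 2 pairwise wins.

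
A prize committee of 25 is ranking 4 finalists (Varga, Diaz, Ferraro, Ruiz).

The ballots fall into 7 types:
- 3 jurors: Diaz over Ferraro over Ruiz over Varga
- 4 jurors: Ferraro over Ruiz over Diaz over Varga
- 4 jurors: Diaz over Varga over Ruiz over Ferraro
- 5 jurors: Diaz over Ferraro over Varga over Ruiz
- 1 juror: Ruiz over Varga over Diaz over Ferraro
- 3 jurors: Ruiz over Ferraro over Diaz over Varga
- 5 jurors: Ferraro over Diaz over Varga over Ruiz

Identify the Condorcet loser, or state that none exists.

Ruiz

Head-to-head results (25 jurors):
Varga vs Diaz: 1 for Varga, 24 for Diaz — Diaz by 24–1.
Varga vs Ferraro: Varga is ranked higher on 4+1 = 5 ballots, Ferraro on 20. Ferraro wins 20–5.
Varga vs Ruiz: Varga is ranked higher on 4+5+5 = 14 ballots, Ruiz on 11. Varga wins 14–11.
Diaz vs Ferraro: Diaz is ranked higher on 3+4+5+1 = 13 ballots, Ferraro on 12. Diaz wins 13–12.
Diaz vs Ruiz: Diaz preferred on 3+4+5+5 = 17 ballots; Diaz wins 17–8.
Ferraro vs Ruiz: Ferraro wins 17–8.
Ruiz is beaten in every head-to-head and is the Condorcet loser.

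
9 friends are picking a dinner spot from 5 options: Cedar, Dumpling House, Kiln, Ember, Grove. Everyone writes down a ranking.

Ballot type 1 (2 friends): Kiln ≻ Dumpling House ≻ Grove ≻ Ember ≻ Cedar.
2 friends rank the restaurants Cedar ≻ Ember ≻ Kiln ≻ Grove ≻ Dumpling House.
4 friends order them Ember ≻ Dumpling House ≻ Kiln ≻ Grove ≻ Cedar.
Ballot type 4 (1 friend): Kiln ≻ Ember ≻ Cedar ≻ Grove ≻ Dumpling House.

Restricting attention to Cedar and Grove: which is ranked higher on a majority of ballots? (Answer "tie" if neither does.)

Grove

Ballots ranking Cedar above Grove: 2 + 1 = 3.
Ballots ranking Grove above Cedar: 9 − 3 = 6.
Grove wins the head-to-head 6–3.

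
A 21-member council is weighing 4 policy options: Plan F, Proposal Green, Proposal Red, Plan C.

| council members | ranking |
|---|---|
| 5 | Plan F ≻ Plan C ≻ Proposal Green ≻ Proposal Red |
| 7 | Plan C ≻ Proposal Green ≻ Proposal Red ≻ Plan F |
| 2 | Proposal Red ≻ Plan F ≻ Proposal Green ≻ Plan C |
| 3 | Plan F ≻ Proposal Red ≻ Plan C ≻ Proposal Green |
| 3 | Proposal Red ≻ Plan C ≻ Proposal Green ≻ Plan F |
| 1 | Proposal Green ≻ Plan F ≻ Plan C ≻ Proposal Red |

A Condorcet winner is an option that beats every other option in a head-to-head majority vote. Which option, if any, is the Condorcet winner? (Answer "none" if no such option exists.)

Check each pair by majority over 21 ballots:
Plan F vs Proposal Green: 5+2+3 = 10 for Plan F, 11 for Proposal Green — Proposal Green by 11–10.
Plan F vs Proposal Red: 5+3+1 = 9 for Plan F, 12 for Proposal Red — Proposal Red by 12–9.
Plan F vs Plan C: Plan F preferred on 5+2+3+1 = 11 ballots; Plan F wins 11–10.
Proposal Green vs Proposal Red: Proposal Green is ranked higher on 5+7+1 = 13 ballots, Proposal Red on 8. Proposal Green wins 13–8.
Proposal Green vs Plan C: 3 to 18, Plan C.
Proposal Red vs Plan C: Proposal Red is ranked higher on 2+3+3 = 8 ballots, Plan C on 13. Plan C wins 13–8.
No option is unbeaten: Plan F loses to Proposal Green; Proposal Green loses to Plan C; Proposal Red loses to Proposal Green; Plan C loses to Plan F. In particular Plan F → Plan C → Proposal Green → Plan F is a majority cycle — no Condorcet winner exists.

none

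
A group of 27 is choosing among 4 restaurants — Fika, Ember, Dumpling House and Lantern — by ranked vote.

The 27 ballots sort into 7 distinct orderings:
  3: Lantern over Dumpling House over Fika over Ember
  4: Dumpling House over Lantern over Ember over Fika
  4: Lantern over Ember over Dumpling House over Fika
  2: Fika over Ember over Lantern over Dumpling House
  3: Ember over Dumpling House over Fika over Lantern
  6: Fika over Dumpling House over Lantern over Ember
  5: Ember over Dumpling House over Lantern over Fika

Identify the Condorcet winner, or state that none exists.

Head-to-head results (27 friends):
Fika vs Ember: Fika preferred on 3+2+6 = 11 ballots; Ember wins 16–11.
Fika vs Dumpling House: 2+6 = 8 for Fika, 19 for Dumpling House — Dumpling House by 19–8.
Fika vs Lantern: Fika preferred on 2+3+6 = 11 ballots; Lantern wins 16–11.
Ember vs Dumpling House: Ember, 14–13.
Ember vs Lantern: 2+3+5 = 10 for Ember, 17 for Lantern — Lantern by 17–10.
Dumpling House vs Lantern: Dumpling House is ranked higher on 4+3+6+5 = 18 ballots, Lantern on 9. Dumpling House wins 18–9.
Every restaurant loses at least once (Fika loses to Ember; Ember loses to Lantern; Dumpling House loses to Ember; Lantern loses to Dumpling House). The majority relation contains the cycle Ember → Dumpling House → Lantern → Ember, so there is no Condorcet winner.

none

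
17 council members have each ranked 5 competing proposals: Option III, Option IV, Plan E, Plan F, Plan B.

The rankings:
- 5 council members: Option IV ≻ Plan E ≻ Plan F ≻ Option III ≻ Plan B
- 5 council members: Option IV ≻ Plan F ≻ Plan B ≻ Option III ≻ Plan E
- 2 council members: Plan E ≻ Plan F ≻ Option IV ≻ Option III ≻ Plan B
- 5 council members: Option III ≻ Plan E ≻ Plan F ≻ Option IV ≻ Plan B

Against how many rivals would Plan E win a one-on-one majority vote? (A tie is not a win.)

2

Plan E against each rival (17 council members):
Plan E vs Option III: Plan E is ranked higher on 5+2 = 7 ballots, Option III on 10. Option III wins 10–7.
Plan E vs Option IV: Option IV, 10–7.
Plan E vs Plan F: 5+2+5 = 12 for Plan E, 5 for Plan F — Plan E by 12–5.
Plan E vs Plan B: 5+2+5 = 12 for Plan E, 5 for Plan B — Plan E by 12–5.
Plan E beats Plan F, Plan B; loses to Option III, Option IV — 2 pairwise wins.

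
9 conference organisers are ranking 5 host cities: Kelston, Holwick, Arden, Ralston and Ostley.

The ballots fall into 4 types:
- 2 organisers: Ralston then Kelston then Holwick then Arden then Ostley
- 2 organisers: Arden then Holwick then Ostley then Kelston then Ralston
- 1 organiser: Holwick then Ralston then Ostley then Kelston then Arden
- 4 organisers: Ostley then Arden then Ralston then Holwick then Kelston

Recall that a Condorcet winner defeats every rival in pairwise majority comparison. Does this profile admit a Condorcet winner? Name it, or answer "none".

none

Check each pair by majority over 9 ballots:
Kelston vs Holwick: 2 for Kelston, 7 for Holwick — Holwick by 7–2.
Kelston vs Arden: Kelston is ranked higher on 2+1 = 3 ballots, Arden on 6. Arden wins 6–3.
Kelston vs Ralston: 2 for Kelston, 7 for Ralston — Ralston by 7–2.
Kelston vs Ostley: 2 to 7, Ostley.
Holwick vs Arden: Holwick preferred on 2+1 = 3 ballots; Arden wins 6–3.
Holwick vs Ralston: Holwick is ranked higher on 2+1 = 3 ballots, Ralston on 6. Ralston wins 6–3.
Holwick vs Ostley: Holwick preferred on 2+2+1 = 5 ballots; Holwick wins 5–4.
Arden vs Ralston: 6 to 3, Arden.
Arden vs Ostley: 2+2 = 4 for Arden, 5 for Ostley — Ostley by 5–4.
Ralston vs Ostley: Ralston preferred on 2+1 = 3 ballots; Ostley wins 6–3.
No city is unbeaten: Kelston loses to Holwick; Holwick loses to Arden; Arden loses to Ostley; Ralston loses to Arden; Ostley loses to Holwick. In particular Holwick → Ostley → Arden → Holwick is a majority cycle — no Condorcet winner exists.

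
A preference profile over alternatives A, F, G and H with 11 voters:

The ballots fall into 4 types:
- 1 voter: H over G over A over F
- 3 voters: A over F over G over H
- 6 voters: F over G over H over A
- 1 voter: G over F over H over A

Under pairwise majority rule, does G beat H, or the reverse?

G

Ballots ranking G above H: 3 + 6 + 1 = 10.
Ballots ranking H above G: 11 − 10 = 1.
G wins the head-to-head 10–1.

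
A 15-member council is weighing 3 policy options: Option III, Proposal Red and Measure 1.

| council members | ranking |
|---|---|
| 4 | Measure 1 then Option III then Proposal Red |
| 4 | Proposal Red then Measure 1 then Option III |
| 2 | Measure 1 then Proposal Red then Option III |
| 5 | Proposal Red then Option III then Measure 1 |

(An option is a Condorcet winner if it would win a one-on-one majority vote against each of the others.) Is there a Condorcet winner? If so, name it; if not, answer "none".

Pairwise majorities:
Option III vs Proposal Red: 4 for Option III, 11 for Proposal Red — Proposal Red by 11–4.
Option III vs Measure 1: 5 to 10, Measure 1.
Proposal Red vs Measure 1: Proposal Red preferred on 4+5 = 9 ballots; Proposal Red wins 9–6.
Proposal Red wins every pairwise contest, so Proposal Red is the Condorcet winner.

Proposal Red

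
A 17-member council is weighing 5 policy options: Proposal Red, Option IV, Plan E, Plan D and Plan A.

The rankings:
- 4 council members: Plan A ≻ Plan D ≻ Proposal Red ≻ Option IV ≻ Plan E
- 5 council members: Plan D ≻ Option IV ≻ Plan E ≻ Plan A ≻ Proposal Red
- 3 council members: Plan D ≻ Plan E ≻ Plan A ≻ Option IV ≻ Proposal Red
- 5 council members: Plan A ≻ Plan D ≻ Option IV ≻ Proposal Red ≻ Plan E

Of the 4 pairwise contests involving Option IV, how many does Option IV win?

2

Option IV against each rival (17 council members):
Option IV vs Proposal Red: 5+3+5 = 13 for Option IV, 4 for Proposal Red — Option IV by 13–4.
Option IV vs Plan E: 4+5+5 = 14 for Option IV, 3 for Plan E — Option IV by 14–3.
Option IV vs Plan D: 0 for Option IV, 17 for Plan D — Plan D by 17–0.
Option IV vs Plan A: Option IV preferred on 5 ballots; Plan A wins 12–5.
Option IV beats Proposal Red, Plan E; loses to Plan D, Plan A — 2 pairwise wins.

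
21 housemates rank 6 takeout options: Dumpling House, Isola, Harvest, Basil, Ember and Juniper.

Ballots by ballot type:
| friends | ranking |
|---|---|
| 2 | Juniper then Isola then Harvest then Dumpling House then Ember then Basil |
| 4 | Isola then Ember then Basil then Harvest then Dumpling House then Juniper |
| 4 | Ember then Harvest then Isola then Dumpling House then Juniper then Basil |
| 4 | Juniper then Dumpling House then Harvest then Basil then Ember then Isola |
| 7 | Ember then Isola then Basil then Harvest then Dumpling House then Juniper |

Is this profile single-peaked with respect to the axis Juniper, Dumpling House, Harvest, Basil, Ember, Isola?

Axis positions: Juniper=1, Dumpling House=2, Harvest=3, Basil=4, Ember=5, Isola=6.
Ballot type 1: ranking walks positions 1-6-3-2-5-4; Isola is ranked above Dumpling House even though Dumpling House lies between Isola and the peak Juniper on the axis — preferences dip and rise again. Not single-peaked.
Ballot type 2 (peak Isola at position 6): ranking walks positions 6-5-4-3-2-1, expanding outward from the peak — single-peaked.
Ballot type 3: ranking walks positions 5-3-6-2-1-4; Harvest is ranked above Basil even though Basil lies between Harvest and the peak Ember on the axis — preferences dip and rise again. Not single-peaked.
Ballot type 4 (peak Juniper at position 1): ranking walks positions 1-2-3-4-5-6, expanding outward from the peak — single-peaked.
Ballot type 5 (peak Ember at position 5): ranking walks positions 5-6-4-3-2-1, expanding outward from the peak — single-peaked.
Ballot type 1 violates single-peakedness, so the profile is not single-peaked on this axis.

no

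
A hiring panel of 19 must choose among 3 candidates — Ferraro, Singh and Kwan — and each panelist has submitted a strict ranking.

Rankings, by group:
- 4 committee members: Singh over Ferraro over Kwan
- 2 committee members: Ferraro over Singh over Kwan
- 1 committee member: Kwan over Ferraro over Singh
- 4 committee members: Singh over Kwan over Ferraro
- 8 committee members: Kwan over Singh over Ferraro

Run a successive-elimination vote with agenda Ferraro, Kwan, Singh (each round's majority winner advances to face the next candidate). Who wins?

Round 1: Ferraro vs Kwan — 6–13, Kwan advances.
Round 2: Kwan vs Singh — 9–10, Singh advances.
The agenda winner is Singh.

Singh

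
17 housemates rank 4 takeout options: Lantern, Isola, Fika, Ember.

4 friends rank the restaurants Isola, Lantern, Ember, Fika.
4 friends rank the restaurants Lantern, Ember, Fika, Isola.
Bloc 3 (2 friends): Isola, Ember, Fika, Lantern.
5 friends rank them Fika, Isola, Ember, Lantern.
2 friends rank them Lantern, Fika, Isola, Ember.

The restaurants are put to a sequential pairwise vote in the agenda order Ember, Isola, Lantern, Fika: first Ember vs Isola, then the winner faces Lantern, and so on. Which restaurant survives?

Fika

Round 1: Ember vs Isola — 4–13, Isola advances.
Round 2: Isola vs Lantern — 11–6, Isola advances.
Round 3: Isola vs Fika — 6–11, Fika advances.
Fika survives the agenda.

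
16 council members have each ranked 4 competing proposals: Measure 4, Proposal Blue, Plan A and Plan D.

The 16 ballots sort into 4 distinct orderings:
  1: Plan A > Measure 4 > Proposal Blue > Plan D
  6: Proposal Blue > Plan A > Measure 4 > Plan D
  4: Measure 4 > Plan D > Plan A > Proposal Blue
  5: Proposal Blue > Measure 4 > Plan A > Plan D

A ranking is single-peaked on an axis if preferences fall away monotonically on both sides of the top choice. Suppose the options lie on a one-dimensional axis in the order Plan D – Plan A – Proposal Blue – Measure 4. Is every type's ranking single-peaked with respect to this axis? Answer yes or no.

Axis positions: Plan D=1, Plan A=2, Proposal Blue=3, Measure 4=4.
Type 1: ranking walks positions 2-4-3-1; Measure 4 is ranked above Proposal Blue even though Proposal Blue lies between Measure 4 and the peak Plan A on the axis — preferences dip and rise again. Not single-peaked.
Type 2 (peak Proposal Blue at position 3): ranking walks positions 3-2-4-1, expanding outward from the peak — single-peaked.
Type 3: ranking walks positions 4-1-2-3; Plan D is ranked above Proposal Blue even though Proposal Blue lies between Plan D and the peak Measure 4 on the axis — preferences dip and rise again. Not single-peaked.
Type 4 (peak Proposal Blue at position 3): ranking walks positions 3-4-2-1, expanding outward from the peak — single-peaked.
Type 1 violates single-peakedness, so the profile is not single-peaked on this axis.

no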